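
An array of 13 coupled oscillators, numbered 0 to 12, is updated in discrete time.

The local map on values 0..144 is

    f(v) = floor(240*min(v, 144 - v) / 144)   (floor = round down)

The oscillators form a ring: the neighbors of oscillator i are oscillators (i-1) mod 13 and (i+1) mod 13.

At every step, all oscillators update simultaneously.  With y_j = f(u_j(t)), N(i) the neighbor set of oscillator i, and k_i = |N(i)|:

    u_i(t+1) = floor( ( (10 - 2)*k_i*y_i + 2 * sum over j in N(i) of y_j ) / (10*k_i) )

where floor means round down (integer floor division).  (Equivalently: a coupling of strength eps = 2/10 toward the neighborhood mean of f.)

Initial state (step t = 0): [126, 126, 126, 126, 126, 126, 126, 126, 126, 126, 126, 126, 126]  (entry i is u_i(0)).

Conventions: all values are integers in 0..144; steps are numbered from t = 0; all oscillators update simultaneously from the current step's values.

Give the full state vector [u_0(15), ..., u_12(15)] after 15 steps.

Answer: [118, 118, 118, 118, 118, 118, 118, 118, 118, 118, 118, 118, 118]

Derivation:
t=0: [126, 126, 126, 126, 126, 126, 126, 126, 126, 126, 126, 126, 126]
t=1: [30, 30, 30, 30, 30, 30, 30, 30, 30, 30, 30, 30, 30]
t=2: [50, 50, 50, 50, 50, 50, 50, 50, 50, 50, 50, 50, 50]
t=3: [83, 83, 83, 83, 83, 83, 83, 83, 83, 83, 83, 83, 83]
t=4: [101, 101, 101, 101, 101, 101, 101, 101, 101, 101, 101, 101, 101]
t=5: [71, 71, 71, 71, 71, 71, 71, 71, 71, 71, 71, 71, 71]
t=6: [118, 118, 118, 118, 118, 118, 118, 118, 118, 118, 118, 118, 118]
t=7: [43, 43, 43, 43, 43, 43, 43, 43, 43, 43, 43, 43, 43]
t=8: [71, 71, 71, 71, 71, 71, 71, 71, 71, 71, 71, 71, 71]
t=9: [118, 118, 118, 118, 118, 118, 118, 118, 118, 118, 118, 118, 118]
t=10: [43, 43, 43, 43, 43, 43, 43, 43, 43, 43, 43, 43, 43]
t=11: [71, 71, 71, 71, 71, 71, 71, 71, 71, 71, 71, 71, 71]
t=12: [118, 118, 118, 118, 118, 118, 118, 118, 118, 118, 118, 118, 118]
t=13: [43, 43, 43, 43, 43, 43, 43, 43, 43, 43, 43, 43, 43]
t=14: [71, 71, 71, 71, 71, 71, 71, 71, 71, 71, 71, 71, 71]
t=15: [118, 118, 118, 118, 118, 118, 118, 118, 118, 118, 118, 118, 118]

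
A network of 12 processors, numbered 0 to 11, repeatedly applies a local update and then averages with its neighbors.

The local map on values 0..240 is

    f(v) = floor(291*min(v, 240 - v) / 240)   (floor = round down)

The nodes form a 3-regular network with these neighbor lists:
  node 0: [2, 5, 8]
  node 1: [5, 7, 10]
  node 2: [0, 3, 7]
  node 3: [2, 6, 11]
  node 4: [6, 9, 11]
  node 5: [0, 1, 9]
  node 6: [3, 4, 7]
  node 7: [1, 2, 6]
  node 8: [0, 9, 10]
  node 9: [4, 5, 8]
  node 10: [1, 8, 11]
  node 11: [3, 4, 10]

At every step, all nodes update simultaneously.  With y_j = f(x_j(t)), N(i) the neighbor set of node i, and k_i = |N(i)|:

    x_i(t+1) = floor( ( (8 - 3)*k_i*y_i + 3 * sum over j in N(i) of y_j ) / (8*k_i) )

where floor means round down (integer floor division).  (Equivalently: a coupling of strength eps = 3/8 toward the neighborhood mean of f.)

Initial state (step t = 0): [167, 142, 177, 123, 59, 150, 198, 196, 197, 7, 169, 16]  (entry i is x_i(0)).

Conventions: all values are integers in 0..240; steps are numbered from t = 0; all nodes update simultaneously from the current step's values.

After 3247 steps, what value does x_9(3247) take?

Simulating step by step:
t=0: [167, 142, 177, 123, 59, 150, 198, 196, 197, 7, 169, 16]
t=1: [84, 104, 82, 106, 54, 94, 64, 63, 55, 34, 77, 49]
t=2: [97, 114, 100, 109, 62, 104, 81, 85, 70, 56, 89, 72]
t=3: [114, 128, 119, 120, 78, 119, 100, 109, 88, 77, 105, 93]
t=4: [135, 134, 141, 137, 99, 135, 122, 132, 111, 101, 123, 115]
t=5: [127, 129, 122, 127, 125, 126, 136, 130, 132, 123, 138, 135]
t=6: [137, 133, 140, 135, 136, 137, 129, 133, 131, 139, 125, 129]
t=7: [124, 129, 123, 128, 127, 124, 131, 128, 130, 124, 136, 132]
t=8: [139, 133, 139, 134, 135, 139, 133, 135, 133, 138, 128, 131]
t=9: [122, 128, 123, 127, 127, 123, 128, 126, 128, 124, 133, 131]
t=10: [141, 135, 140, 136, 136, 140, 135, 137, 135, 139, 130, 132]
t=11: [121, 126, 121, 126, 126, 121, 126, 124, 126, 123, 131, 129]
t=12: [143, 138, 142, 138, 137, 142, 138, 140, 138, 140, 133, 134]
t=13: [118, 122, 118, 123, 124, 118, 122, 121, 122, 121, 127, 127]
t=14: [143, 142, 142, 141, 140, 143, 142, 143, 142, 143, 138, 137]
t=15: [117, 118, 118, 120, 120, 117, 118, 117, 118, 117, 121, 123]
t=16: [141, 142, 142, 144, 143, 141, 143, 141, 142, 141, 143, 142]
t=17: [119, 118, 118, 116, 117, 119, 117, 119, 118, 119, 117, 117]
t=18: [143, 143, 142, 140, 141, 143, 141, 143, 143, 143, 141, 140]
t=19: [117, 117, 118, 120, 119, 117, 119, 117, 117, 117, 119, 120]
t=20: [141, 141, 142, 144, 143, 141, 143, 141, 141, 141, 143, 144]
t=21: [119, 119, 118, 116, 117, 120, 117, 119, 119, 119, 117, 116]
t=22: [144, 143, 142, 140, 141, 144, 141, 143, 143, 143, 141, 140]
t=23: [116, 117, 118, 120, 119, 116, 119, 117, 117, 117, 119, 120]
t=24: [140, 141, 142, 144, 143, 140, 143, 141, 141, 141, 143, 144]
t=25: [120, 119, 118, 116, 117, 120, 117, 119, 119, 119, 117, 116]
t=26: [144, 143, 143, 140, 141, 144, 141, 143, 143, 143, 141, 140]
t=27: [116, 117, 117, 120, 119, 116, 119, 117, 117, 117, 119, 120]
t=28: [140, 141, 141, 144, 143, 140, 143, 141, 141, 141, 143, 144]
t=29: [120, 119, 119, 116, 117, 120, 117, 119, 119, 119, 117, 116]
t=30: [144, 143, 143, 140, 141, 144, 141, 143, 143, 143, 141, 140]

Answer: x_9(3247) = 117
Key observation: The state at step 26, [144, 143, 143, 140, 141, 144, 141, 143, 143, 143, 141, 140], reappears at step 30: the system is in a cycle of period 4 from step 26 on.  Therefore the state at step 3247 equals the state at step 26 + ((3247 - 26) mod 4) = 27, which is [116, 117, 117, 120, 119, 116, 119, 117, 117, 117, 119, 120].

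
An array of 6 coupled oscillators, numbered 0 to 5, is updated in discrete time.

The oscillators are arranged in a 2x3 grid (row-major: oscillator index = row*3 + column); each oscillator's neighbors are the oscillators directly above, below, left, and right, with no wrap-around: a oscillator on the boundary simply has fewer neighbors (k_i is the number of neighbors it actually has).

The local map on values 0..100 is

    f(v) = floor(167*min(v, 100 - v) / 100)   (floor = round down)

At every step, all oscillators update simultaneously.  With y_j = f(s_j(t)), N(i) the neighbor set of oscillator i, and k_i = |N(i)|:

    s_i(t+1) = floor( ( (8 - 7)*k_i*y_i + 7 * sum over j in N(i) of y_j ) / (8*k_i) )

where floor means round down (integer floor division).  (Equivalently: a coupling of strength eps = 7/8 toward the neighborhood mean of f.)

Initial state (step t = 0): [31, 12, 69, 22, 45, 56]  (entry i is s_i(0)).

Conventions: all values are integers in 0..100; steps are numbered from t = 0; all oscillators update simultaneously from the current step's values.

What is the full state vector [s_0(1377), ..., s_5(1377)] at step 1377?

Answer: [41, 41, 41, 41, 41, 41]
Key observation: The state at step 29, [60, 60, 60, 60, 60, 60], reappears at step 40: the system is in a cycle of period 11 from step 29 on.  Therefore the state at step 1377 equals the state at step 29 + ((1377 - 29) mod 11) = 35, which is [41, 41, 41, 41, 41, 41].

Derivation:
t=0: [31, 12, 69, 22, 45, 56]
t=1: [30, 54, 47, 59, 47, 64]
t=2: [69, 69, 69, 64, 69, 75]
t=3: [54, 51, 46, 52, 50, 49]
t=4: [79, 78, 80, 79, 80, 79]
t=5: [35, 33, 35, 34, 35, 33]
t=6: [55, 57, 55, 57, 55, 57]
t=7: [71, 74, 71, 74, 71, 74]
t=8: [43, 47, 43, 47, 43, 47]
t=9: [77, 71, 77, 71, 77, 71]
t=10: [46, 39, 46, 39, 46, 39]
t=11: [66, 74, 66, 74, 66, 74]
t=12: [44, 54, 44, 54, 44, 54]
t=13: [75, 73, 75, 73, 75, 73]
t=14: [44, 41, 44, 41, 44, 41]
t=15: [68, 72, 68, 72, 68, 72]
t=16: [46, 52, 46, 52, 46, 52]
t=17: [79, 76, 79, 76, 79, 76]
t=18: [39, 35, 39, 35, 39, 35]
t=19: [58, 64, 58, 64, 58, 64]
t=20: [61, 68, 61, 68, 61, 68]
t=21: [54, 63, 54, 63, 54, 63]
t=22: [62, 74, 62, 74, 62, 74]
t=23: [45, 60, 45, 60, 45, 60]
t=24: [67, 73, 67, 73, 67, 73]
t=25: [46, 53, 46, 53, 46, 53]
t=26: [77, 76, 77, 76, 77, 76]
t=27: [39, 38, 39, 38, 39, 38]
t=28: [63, 64, 63, 64, 63, 64]
t=29: [60, 60, 60, 60, 60, 60]
t=30: [66, 66, 66, 66, 66, 66]
t=31: [56, 56, 56, 56, 56, 56]
t=32: [73, 73, 73, 73, 73, 73]
t=33: [45, 45, 45, 45, 45, 45]
t=34: [75, 75, 75, 75, 75, 75]
t=35: [41, 41, 41, 41, 41, 41]
t=36: [68, 68, 68, 68, 68, 68]
t=37: [53, 53, 53, 53, 53, 53]
t=38: [78, 78, 78, 78, 78, 78]
t=39: [36, 36, 36, 36, 36, 36]
t=40: [60, 60, 60, 60, 60, 60]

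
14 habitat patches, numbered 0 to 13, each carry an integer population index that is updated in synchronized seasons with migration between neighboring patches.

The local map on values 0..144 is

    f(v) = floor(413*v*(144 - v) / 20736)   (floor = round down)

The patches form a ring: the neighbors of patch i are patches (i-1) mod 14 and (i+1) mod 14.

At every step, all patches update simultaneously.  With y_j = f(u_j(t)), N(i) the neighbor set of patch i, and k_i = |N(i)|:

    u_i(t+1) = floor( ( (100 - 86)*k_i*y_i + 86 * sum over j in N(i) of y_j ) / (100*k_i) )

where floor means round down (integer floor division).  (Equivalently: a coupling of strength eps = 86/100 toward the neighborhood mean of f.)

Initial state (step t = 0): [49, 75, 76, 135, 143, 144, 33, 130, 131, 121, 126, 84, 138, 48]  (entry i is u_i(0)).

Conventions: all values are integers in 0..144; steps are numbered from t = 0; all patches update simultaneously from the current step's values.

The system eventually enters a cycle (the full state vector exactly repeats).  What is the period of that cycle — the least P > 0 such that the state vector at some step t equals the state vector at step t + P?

Simulating step by step:
t=0: [49, 75, 76, 135, 143, 144, 33, 130, 131, 121, 126, 84, 138, 48]
t=1: [96, 97, 68, 48, 10, 31, 25, 50, 43, 41, 72, 40, 84, 59]
t=2: [94, 95, 92, 67, 72, 46, 77, 75, 88, 93, 85, 98, 91, 95]
t=3: [92, 93, 96, 99, 96, 100, 96, 100, 98, 97, 92, 96, 91, 94]
t=4: [93, 93, 91, 90, 87, 90, 87, 89, 88, 91, 91, 94, 92, 95]
t=5: [93, 94, 95, 96, 96, 97, 96, 97, 96, 96, 94, 95, 92, 94]
t=6: [93, 93, 92, 91, 90, 90, 90, 90, 90, 91, 91, 93, 92, 94]
t=7: [93, 94, 95, 95, 96, 96, 96, 96, 96, 96, 95, 95, 93, 94]
t=8: [93, 93, 92, 91, 91, 91, 91, 91, 91, 91, 91, 92, 92, 93]
t=9: [94, 94, 95, 95, 96, 96, 96, 96, 96, 96, 95, 95, 94, 94]
t=10: [93, 92, 92, 91, 91, 91, 91, 91, 91, 91, 91, 92, 92, 93]
t=11: [94, 94, 95, 95, 96, 96, 96, 96, 96, 96, 95, 95, 94, 94]

Answer: 2
Key observation: The state at step 9, [94, 94, 95, 95, 96, 96, 96, 96, 96, 96, 95, 95, 94, 94], reappears at step 11 — and no state repeats earlier — so the cycle the system enters has period 2.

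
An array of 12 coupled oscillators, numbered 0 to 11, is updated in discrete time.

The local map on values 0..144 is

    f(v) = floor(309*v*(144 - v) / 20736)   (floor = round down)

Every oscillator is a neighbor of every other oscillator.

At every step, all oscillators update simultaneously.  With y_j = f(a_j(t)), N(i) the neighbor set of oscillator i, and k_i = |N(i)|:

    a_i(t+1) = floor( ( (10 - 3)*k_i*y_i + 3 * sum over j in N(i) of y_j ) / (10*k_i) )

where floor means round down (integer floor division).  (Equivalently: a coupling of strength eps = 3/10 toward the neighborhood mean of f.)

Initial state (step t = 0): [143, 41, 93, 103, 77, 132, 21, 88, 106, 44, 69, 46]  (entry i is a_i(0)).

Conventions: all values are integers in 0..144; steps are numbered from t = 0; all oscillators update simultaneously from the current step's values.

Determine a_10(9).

Simulating step by step:
t=0: [143, 41, 93, 103, 77, 132, 21, 88, 106, 44, 69, 46]
t=1: [19, 60, 65, 60, 69, 33, 43, 67, 58, 62, 70, 63]
t=2: [46, 73, 73, 73, 74, 59, 65, 73, 72, 73, 74, 73]
t=3: [69, 76, 76, 76, 76, 74, 75, 76, 76, 76, 76, 76]
t=4: [77, 77, 77, 77, 77, 77, 77, 77, 77, 77, 77, 77]
t=5: [76, 76, 76, 76, 76, 76, 76, 76, 76, 76, 76, 76]
t=6: [77, 77, 77, 77, 77, 77, 77, 77, 77, 77, 77, 77]
t=7: [76, 76, 76, 76, 76, 76, 76, 76, 76, 76, 76, 76]
t=8: [77, 77, 77, 77, 77, 77, 77, 77, 77, 77, 77, 77]
t=9: [76, 76, 76, 76, 76, 76, 76, 76, 76, 76, 76, 76]

Answer: a_10(9) = 76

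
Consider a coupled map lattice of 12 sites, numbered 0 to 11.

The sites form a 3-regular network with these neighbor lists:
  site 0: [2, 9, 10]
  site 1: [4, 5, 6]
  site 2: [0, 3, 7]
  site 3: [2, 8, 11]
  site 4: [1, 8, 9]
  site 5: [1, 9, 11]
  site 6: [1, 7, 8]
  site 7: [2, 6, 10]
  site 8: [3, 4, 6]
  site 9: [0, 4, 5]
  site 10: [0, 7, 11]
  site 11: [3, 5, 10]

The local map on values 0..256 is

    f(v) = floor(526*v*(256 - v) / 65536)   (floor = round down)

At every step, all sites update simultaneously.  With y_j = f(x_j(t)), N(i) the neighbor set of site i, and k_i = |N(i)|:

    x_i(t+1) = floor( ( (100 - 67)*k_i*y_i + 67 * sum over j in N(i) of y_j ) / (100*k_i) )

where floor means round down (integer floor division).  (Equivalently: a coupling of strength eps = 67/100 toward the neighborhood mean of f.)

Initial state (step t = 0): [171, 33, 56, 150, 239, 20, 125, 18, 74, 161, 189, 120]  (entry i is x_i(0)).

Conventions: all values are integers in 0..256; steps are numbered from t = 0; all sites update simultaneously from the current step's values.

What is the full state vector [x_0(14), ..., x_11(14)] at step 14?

Simulating step by step:
t=0: [171, 33, 56, 150, 239, 20, 125, 18, 74, 161, 189, 120]
t=1: [107, 64, 91, 114, 75, 81, 88, 82, 100, 81, 95, 102]
t=2: [121, 108, 122, 125, 110, 112, 114, 118, 120, 115, 122, 122]
t=3: [130, 128, 130, 130, 128, 129, 129, 130, 129, 129, 130, 130]
t=4: [131, 131, 131, 131, 131, 131, 131, 131, 131, 131, 131, 131]
t=5: [131, 131, 131, 131, 131, 131, 131, 131, 131, 131, 131, 131]
t=6: [131, 131, 131, 131, 131, 131, 131, 131, 131, 131, 131, 131]
t=7: [131, 131, 131, 131, 131, 131, 131, 131, 131, 131, 131, 131]
t=8: [131, 131, 131, 131, 131, 131, 131, 131, 131, 131, 131, 131]
t=9: [131, 131, 131, 131, 131, 131, 131, 131, 131, 131, 131, 131]
t=10: [131, 131, 131, 131, 131, 131, 131, 131, 131, 131, 131, 131]
t=11: [131, 131, 131, 131, 131, 131, 131, 131, 131, 131, 131, 131]
t=12: [131, 131, 131, 131, 131, 131, 131, 131, 131, 131, 131, 131]
t=13: [131, 131, 131, 131, 131, 131, 131, 131, 131, 131, 131, 131]
t=14: [131, 131, 131, 131, 131, 131, 131, 131, 131, 131, 131, 131]

Answer: [131, 131, 131, 131, 131, 131, 131, 131, 131, 131, 131, 131]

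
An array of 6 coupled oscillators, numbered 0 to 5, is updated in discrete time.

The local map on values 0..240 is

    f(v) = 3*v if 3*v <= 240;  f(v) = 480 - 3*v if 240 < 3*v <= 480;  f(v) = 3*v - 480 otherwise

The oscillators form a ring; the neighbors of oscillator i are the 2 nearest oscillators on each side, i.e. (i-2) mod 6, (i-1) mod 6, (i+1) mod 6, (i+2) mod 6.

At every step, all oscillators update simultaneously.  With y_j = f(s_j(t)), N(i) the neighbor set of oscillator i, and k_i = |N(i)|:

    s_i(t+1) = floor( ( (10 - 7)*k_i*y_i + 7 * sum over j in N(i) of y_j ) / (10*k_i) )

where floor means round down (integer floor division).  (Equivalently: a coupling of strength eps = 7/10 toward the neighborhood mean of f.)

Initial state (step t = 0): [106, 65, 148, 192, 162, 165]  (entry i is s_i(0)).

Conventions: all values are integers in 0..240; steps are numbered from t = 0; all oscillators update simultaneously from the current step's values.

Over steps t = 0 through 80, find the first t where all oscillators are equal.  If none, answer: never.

Simulating step by step:
t=0: [106, 65, 148, 192, 162, 165]  (not all equal)
t=1: [92, 112, 91, 72, 55, 84]  (not all equal)
t=2: [191, 192, 189, 195, 199, 195]  (not all equal)
t=3: [98, 97, 98, 102, 103, 103]  (not all equal)
t=4: [181, 182, 181, 177, 176, 177]  (not all equal)
t=5: [58, 59, 58, 55, 54, 55]  (not all equal)
t=6: [170, 171, 170, 168, 167, 168]  (not all equal)
t=7: [27, 28, 27, 26, 25, 26]  (not all equal)
t=8: [79, 80, 79, 79, 78, 79]  (not all equal)
t=9: [237, 237, 237, 237, 236, 237]  (not all equal)
t=10: [230, 231, 230, 230, 230, 230]  (not all equal)
t=11: [210, 210, 210, 210, 210, 210]  (all equal)

Answer: 11
Key observation: Synchronization is absorbing here: once all oscillators are equal they stay equal, and step 11 is the first all-equal step.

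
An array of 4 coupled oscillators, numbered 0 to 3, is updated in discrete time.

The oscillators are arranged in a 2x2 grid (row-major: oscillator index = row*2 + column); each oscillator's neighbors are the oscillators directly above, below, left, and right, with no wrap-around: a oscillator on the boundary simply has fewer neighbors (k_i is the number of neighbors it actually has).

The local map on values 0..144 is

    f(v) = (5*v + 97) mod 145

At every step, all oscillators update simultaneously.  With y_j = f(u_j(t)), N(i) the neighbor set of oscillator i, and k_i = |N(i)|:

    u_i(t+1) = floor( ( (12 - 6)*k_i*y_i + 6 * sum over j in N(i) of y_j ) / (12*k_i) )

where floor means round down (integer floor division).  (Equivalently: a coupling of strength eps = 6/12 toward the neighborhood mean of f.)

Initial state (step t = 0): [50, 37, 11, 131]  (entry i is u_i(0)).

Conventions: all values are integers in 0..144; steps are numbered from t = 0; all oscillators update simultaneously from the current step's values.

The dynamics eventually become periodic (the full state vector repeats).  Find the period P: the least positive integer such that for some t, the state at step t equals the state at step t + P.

Simulating step by step:
t=0: [50, 37, 11, 131]
t=1: [64, 89, 24, 49]
t=2: [108, 98, 80, 70]
t=3: [45, 20, 48, 23]
t=4: [40, 50, 48, 58]
t=5: [29, 54, 49, 74]
t=6: [80, 70, 58, 48]
t=7: [58, 33, 75, 50]
t=8: [87, 97, 57, 67]
t=9: [72, 60, 105, 94]
t=10: [48, 92, 59, 103]
t=11: [79, 80, 70, 72]
t=12: [47, 50, 25, 29]
t=13: [54, 63, 73, 82]
t=14: [75, 98, 50, 73]
t=15: [34, 19, 44, 29]
t=16: [79, 78, 68, 67]
t=17: [42, 75, 50, 84]
t=18: [32, 43, 53, 64]
t=19: [79, 70, 95, 87]
t=20: [65, 44, 107, 85]
t=21: [85, 68, 80, 63]
t=22: [59, 53, 83, 77]
t=23: [88, 73, 75, 60]
t=24: [67, 65, 70, 69]
t=25: [107, 103, 43, 39]
t=26: [39, 29, 24, 14]
t=27: [43, 54, 42, 53]
t=28: [34, 62, 32, 59]
t=29: [118, 114, 112, 108]
t=30: [94, 84, 79, 69]
t=31: [100, 75, 63, 38]
t=32: [48, 58, 100, 110]
t=33: [52, 77, 37, 62]
t=34: [79, 69, 114, 104]
t=35: [52, 27, 67, 42]
t=36: [90, 64, 92, 65]
t=37: [118, 124, 122, 128]
t=38: [119, 98, 93, 72]
t=39: [89, 37, 97, 44]
t=40: [88, 102, 34, 48]
t=41: [88, 50, 98, 60]
t=42: [67, 80, 55, 69]
t=43: [107, 68, 78, 39]
t=44: [39, 14, 39, 14]
t=45: [7, 17, 7, 17]
t=46: [108, 60, 108, 60]
t=47: [69, 94, 69, 94]
t=48: [38, 100, 38, 100]
t=49: [110, 48, 110, 48]
t=50: [62, 52, 62, 52]
t=51: [104, 79, 104, 79]
t=52: [42, 52, 42, 52]
t=53: [29, 54, 29, 54]
t=54: [92, 82, 92, 82]
t=55: [109, 84, 109, 84]
t=56: [67, 77, 67, 77]
t=57: [118, 70, 118, 70]
t=58: [83, 35, 83, 35]
t=59: [89, 114, 89, 114]
t=60: [102, 92, 102, 92]
t=61: [50, 98, 50, 98]
t=62: [44, 19, 44, 19]
t=63: [32, 42, 32, 42]
t=64: [88, 40, 88, 40]
t=65: [78, 30, 78, 30]
t=66: [64, 89, 64, 89]
t=67: [122, 112, 122, 112]
t=68: [114, 89, 114, 89]
t=69: [92, 102, 92, 102]
t=70: [98, 50, 98, 50]
t=71: [19, 44, 19, 44]
t=72: [42, 32, 42, 32]
t=73: [40, 88, 40, 88]
t=74: [30, 78, 30, 78]
t=75: [89, 64, 89, 64]
t=76: [112, 122, 112, 122]
t=77: [89, 114, 89, 114]

Answer: 18
Key observation: The state at step 59, [89, 114, 89, 114], reappears at step 77 — and no state repeats earlier — so the cycle the system enters has period 18.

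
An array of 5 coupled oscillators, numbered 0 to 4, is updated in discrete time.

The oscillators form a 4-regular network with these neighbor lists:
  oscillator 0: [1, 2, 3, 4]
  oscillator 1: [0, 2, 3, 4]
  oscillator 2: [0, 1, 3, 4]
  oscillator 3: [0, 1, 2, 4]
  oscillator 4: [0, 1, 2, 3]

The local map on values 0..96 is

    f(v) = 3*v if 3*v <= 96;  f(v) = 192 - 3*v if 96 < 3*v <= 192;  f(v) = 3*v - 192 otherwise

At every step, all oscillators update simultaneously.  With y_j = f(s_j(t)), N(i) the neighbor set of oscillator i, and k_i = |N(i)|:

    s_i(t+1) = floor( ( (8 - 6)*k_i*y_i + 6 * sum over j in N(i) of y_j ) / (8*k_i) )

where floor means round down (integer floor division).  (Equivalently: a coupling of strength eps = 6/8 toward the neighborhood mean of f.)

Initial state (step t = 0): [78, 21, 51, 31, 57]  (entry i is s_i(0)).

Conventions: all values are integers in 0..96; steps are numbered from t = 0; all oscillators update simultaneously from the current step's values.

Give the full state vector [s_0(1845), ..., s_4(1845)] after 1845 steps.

Answer: [66, 66, 66, 66, 66]
Key observation: The state at step 3, [78, 78, 78, 78, 78], reappears at step 11: the system is in a cycle of period 8 from step 3 on.  Therefore the state at step 1845 equals the state at step 3 + ((1845 - 3) mod 8) = 5, which is [66, 66, 66, 66, 66].

Derivation:
t=0: [78, 21, 51, 31, 57]
t=1: [51, 52, 50, 54, 49]
t=2: [38, 38, 38, 37, 38]
t=3: [78, 78, 78, 78, 78]
t=4: [42, 42, 42, 42, 42]
t=5: [66, 66, 66, 66, 66]
t=6: [6, 6, 6, 6, 6]
t=7: [18, 18, 18, 18, 18]
t=8: [54, 54, 54, 54, 54]
t=9: [30, 30, 30, 30, 30]
t=10: [90, 90, 90, 90, 90]
t=11: [78, 78, 78, 78, 78]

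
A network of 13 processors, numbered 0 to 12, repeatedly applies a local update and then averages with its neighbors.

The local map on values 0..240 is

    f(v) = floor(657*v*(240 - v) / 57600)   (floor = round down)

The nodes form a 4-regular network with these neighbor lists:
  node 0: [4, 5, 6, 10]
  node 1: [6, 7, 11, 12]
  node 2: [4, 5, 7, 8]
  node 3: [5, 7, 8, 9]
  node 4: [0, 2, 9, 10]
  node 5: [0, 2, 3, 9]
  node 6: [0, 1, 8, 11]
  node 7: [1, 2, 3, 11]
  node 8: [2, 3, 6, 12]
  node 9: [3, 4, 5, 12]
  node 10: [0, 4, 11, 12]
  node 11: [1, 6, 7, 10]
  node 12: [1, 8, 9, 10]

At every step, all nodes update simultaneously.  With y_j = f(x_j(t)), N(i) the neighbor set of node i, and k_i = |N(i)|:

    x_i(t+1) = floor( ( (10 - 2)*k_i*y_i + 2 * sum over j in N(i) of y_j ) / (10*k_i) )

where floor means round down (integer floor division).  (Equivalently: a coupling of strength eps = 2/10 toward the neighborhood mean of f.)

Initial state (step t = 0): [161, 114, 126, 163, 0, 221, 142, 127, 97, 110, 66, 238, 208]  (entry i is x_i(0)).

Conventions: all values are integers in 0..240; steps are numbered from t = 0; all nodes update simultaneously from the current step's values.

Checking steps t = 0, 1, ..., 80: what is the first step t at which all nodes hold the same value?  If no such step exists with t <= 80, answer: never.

Simulating step by step:
t=0: [161, 114, 126, 163, 0, 221, 142, 127, 97, 110, 66, 238, 208]  (not all equal)
t=1: [132, 150, 148, 140, 30, 68, 149, 154, 153, 143, 115, 34, 90]  (not all equal)
t=2: [155, 149, 149, 156, 88, 138, 150, 148, 151, 152, 153, 94, 153]  (not all equal)
t=3: [150, 153, 154, 150, 151, 158, 153, 154, 152, 152, 151, 155, 151]  (not all equal)
t=4: [152, 151, 150, 152, 152, 148, 151, 151, 152, 151, 152, 150, 152]  (not all equal)
t=5: [152, 152, 153, 152, 152, 154, 152, 152, 152, 152, 152, 152, 152]  (not all equal)
t=6: [151, 152, 151, 151, 151, 151, 152, 151, 151, 151, 152, 152, 152]  (not all equal)
t=7: [152, 152, 153, 153, 152, 153, 152, 152, 152, 152, 152, 152, 152]  (not all equal)
t=8: [151, 152, 151, 151, 151, 151, 152, 151, 151, 151, 152, 152, 152]  (not all equal)

Answer: never
Key observation: The state at step 6 reappears at step 8 — the system is in a cycle of period 2 from step 6 on.  No step 0..8 is synchronized, and the cycle repeats forever, so no step up to 80 (or ever) has all nodes equal.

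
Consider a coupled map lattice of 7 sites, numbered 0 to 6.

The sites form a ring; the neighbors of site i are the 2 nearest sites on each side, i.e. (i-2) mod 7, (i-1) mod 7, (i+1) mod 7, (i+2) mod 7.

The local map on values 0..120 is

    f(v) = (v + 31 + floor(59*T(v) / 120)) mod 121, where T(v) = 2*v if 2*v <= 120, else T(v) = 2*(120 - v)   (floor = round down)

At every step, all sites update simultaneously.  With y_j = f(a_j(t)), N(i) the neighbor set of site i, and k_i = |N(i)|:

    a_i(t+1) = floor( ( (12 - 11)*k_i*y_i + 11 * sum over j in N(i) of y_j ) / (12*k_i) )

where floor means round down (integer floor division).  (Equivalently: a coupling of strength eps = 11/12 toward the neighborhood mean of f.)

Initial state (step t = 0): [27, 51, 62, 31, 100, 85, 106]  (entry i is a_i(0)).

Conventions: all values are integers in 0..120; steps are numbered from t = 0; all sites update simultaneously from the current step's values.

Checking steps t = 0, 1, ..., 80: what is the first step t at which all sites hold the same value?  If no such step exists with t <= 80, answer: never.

Answer: never
Key observation: The state at step 7 reappears at step 10 — the system is in a cycle of period 3 from step 7 on.  No step 0..10 is synchronized, and the cycle repeats forever, so no step up to 80 (or ever) has all sites equal.

Derivation:
t=0: [27, 51, 62, 31, 100, 85, 106]  (not all equal)
t=1: [29, 54, 51, 30, 43, 56, 37]  (not all equal)
t=2: [42, 68, 72, 45, 61, 92, 64]  (not all equal)
t=3: [36, 69, 69, 36, 49, 69, 48]  (not all equal)
t=4: [29, 56, 57, 30, 38, 51, 38]  (not all equal)
t=5: [44, 72, 71, 44, 61, 90, 60]  (not all equal)
t=6: [36, 69, 69, 36, 49, 69, 49]  (not all equal)
t=7: [30, 57, 57, 30, 38, 52, 38]  (not all equal)
t=8: [45, 72, 72, 45, 62, 90, 62]  (not all equal)
t=9: [36, 70, 70, 36, 49, 70, 49]  (not all equal)
t=10: [30, 57, 57, 30, 38, 52, 38]  (not all equal)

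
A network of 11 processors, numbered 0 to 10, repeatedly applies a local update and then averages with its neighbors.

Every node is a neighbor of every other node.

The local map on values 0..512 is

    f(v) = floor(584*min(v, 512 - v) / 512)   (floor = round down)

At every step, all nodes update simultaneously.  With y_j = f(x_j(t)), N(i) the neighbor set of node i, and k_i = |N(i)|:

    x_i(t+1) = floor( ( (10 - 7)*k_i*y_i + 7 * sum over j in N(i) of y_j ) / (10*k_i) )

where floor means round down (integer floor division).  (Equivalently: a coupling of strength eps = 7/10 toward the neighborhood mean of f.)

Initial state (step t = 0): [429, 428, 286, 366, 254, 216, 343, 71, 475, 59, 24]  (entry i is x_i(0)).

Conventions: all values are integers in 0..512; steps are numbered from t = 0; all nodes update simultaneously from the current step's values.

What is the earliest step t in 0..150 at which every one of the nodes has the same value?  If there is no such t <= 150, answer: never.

Answer: 5
Key observation: Synchronization is absorbing here: once all nodes are equal they stay equal, and step 5 is the first all-equal step.

Derivation:
t=0: [429, 428, 286, 366, 254, 216, 343, 71, 475, 59, 24]  (not all equal)
t=1: [130, 130, 167, 147, 175, 165, 153, 127, 118, 124, 115]  (not all equal)
t=2: [157, 157, 167, 161, 169, 166, 163, 156, 154, 155, 153]  (not all equal)
t=3: [181, 181, 183, 182, 184, 183, 182, 180, 180, 180, 179]  (not all equal)
t=4: [206, 206, 206, 206, 206, 206, 206, 206, 206, 206, 205]  (not all equal)
t=5: [233, 233, 233, 233, 233, 233, 233, 233, 233, 233, 233]  (all equal)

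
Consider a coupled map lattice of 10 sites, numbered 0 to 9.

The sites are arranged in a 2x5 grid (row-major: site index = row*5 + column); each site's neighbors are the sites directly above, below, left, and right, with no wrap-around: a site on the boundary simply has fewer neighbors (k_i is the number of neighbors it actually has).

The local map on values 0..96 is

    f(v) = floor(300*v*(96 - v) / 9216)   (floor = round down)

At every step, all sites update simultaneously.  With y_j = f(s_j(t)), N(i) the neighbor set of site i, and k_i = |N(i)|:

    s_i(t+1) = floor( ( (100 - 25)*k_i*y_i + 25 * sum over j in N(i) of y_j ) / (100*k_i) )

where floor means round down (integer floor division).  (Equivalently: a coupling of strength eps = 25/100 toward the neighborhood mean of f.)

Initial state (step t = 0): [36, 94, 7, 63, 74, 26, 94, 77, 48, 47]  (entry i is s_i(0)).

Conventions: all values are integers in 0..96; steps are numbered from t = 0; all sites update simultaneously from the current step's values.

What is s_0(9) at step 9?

Simulating step by step:
t=0: [36, 94, 7, 63, 74, 26, 94, 77, 48, 47]
t=1: [60, 12, 25, 62, 56, 53, 13, 43, 71, 71]
t=2: [65, 37, 57, 66, 69, 68, 41, 67, 59, 58]
t=3: [65, 70, 70, 64, 61, 63, 71, 65, 69, 69]
t=4: [64, 59, 60, 65, 67, 65, 58, 63, 60, 61]
t=5: [66, 70, 69, 65, 64, 65, 70, 67, 69, 68]
t=6: [63, 59, 60, 64, 65, 64, 59, 62, 60, 61]
t=7: [67, 70, 69, 66, 65, 66, 70, 68, 69, 68]
t=8: [62, 59, 60, 63, 64, 63, 59, 60, 60, 61]
t=9: [68, 70, 69, 67, 66, 67, 70, 70, 69, 68]

Answer: s_0(9) = 68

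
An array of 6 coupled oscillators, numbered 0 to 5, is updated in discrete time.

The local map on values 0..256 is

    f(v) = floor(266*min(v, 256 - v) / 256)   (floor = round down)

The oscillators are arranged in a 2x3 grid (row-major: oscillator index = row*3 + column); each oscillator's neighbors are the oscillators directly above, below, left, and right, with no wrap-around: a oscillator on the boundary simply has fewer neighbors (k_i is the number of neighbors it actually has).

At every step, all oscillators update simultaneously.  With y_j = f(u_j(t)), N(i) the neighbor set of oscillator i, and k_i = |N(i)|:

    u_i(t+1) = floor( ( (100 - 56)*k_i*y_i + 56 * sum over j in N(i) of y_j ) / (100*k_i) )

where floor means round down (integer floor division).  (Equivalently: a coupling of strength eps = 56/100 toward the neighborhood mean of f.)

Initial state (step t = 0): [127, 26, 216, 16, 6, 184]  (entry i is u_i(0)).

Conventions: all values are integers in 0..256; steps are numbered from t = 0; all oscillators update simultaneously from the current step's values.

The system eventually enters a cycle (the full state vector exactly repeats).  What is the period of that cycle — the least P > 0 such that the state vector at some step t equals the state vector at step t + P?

Answer: 2
Key observation: The state at step 40, [129, 129, 129, 129, 129, 129], reappears at step 42 — and no state repeats earlier — so the cycle the system enters has period 2.

Derivation:
t=0: [127, 26, 216, 16, 6, 184]
t=1: [69, 45, 46, 45, 24, 45]
t=2: [57, 46, 46, 46, 36, 40]
t=3: [52, 47, 45, 47, 41, 41]
t=4: [50, 47, 45, 48, 44, 43]
t=5: [49, 47, 46, 48, 46, 44]
t=6: [49, 48, 46, 48, 47, 46]
t=7: [49, 48, 47, 49, 48, 47]
t=8: [49, 49, 48, 49, 49, 48]
t=9: [50, 49, 49, 50, 49, 49]
t=10: [50, 50, 50, 50, 50, 50]
t=11: [51, 51, 51, 51, 51, 51]
t=12: [52, 52, 52, 52, 52, 52]
t=13: [54, 54, 54, 54, 54, 54]
t=14: [56, 56, 56, 56, 56, 56]
t=15: [58, 58, 58, 58, 58, 58]
t=16: [60, 60, 60, 60, 60, 60]
t=17: [62, 62, 62, 62, 62, 62]
t=18: [64, 64, 64, 64, 64, 64]
t=19: [66, 66, 66, 66, 66, 66]
t=20: [68, 68, 68, 68, 68, 68]
t=21: [70, 70, 70, 70, 70, 70]
t=22: [72, 72, 72, 72, 72, 72]
t=23: [74, 74, 74, 74, 74, 74]
t=24: [76, 76, 76, 76, 76, 76]
t=25: [78, 78, 78, 78, 78, 78]
t=26: [81, 81, 81, 81, 81, 81]
t=27: [84, 84, 84, 84, 84, 84]
t=28: [87, 87, 87, 87, 87, 87]
t=29: [90, 90, 90, 90, 90, 90]
t=30: [93, 93, 93, 93, 93, 93]
t=31: [96, 96, 96, 96, 96, 96]
t=32: [99, 99, 99, 99, 99, 99]
t=33: [102, 102, 102, 102, 102, 102]
t=34: [105, 105, 105, 105, 105, 105]
t=35: [109, 109, 109, 109, 109, 109]
t=36: [113, 113, 113, 113, 113, 113]
t=37: [117, 117, 117, 117, 117, 117]
t=38: [121, 121, 121, 121, 121, 121]
t=39: [125, 125, 125, 125, 125, 125]
t=40: [129, 129, 129, 129, 129, 129]
t=41: [131, 131, 131, 131, 131, 131]
t=42: [129, 129, 129, 129, 129, 129]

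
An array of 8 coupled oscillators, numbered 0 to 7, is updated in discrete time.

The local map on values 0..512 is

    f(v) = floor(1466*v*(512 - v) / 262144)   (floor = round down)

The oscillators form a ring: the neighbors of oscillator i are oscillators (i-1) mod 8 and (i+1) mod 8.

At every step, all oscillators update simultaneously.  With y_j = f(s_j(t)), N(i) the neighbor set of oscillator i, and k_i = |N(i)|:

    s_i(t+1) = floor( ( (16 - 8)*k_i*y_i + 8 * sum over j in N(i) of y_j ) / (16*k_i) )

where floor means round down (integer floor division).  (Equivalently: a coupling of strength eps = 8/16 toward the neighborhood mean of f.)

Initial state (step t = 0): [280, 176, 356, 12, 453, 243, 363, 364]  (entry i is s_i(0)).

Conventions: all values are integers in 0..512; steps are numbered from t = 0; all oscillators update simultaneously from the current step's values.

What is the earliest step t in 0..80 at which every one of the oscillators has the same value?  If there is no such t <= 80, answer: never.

Answer: never
Key observation: The state at step 10 reappears at step 12 — the system is in a cycle of period 2 from step 10 on.  No step 0..12 is synchronized, and the cycle repeats forever, so no step up to 80 (or ever) has all oscillators equal.

Derivation:
t=0: [280, 176, 356, 12, 453, 243, 363, 364]  (not all equal)
t=1: [339, 333, 245, 131, 174, 295, 317, 316]  (not all equal)
t=2: [333, 339, 335, 312, 323, 346, 348, 341]  (not all equal)
t=3: [329, 329, 334, 342, 337, 325, 321, 326]  (not all equal)
t=4: [336, 335, 331, 327, 330, 337, 340, 339]  (not all equal)
t=5: [329, 331, 334, 336, 334, 330, 327, 327]  (not all equal)
t=6: [336, 334, 332, 331, 332, 335, 337, 337]  (not all equal)
t=7: [330, 332, 333, 334, 333, 331, 329, 329]  (not all equal)
t=8: [335, 334, 333, 332, 333, 334, 335, 335]  (not all equal)
t=9: [331, 332, 333, 333, 333, 332, 331, 331]  (not all equal)
t=10: [334, 334, 333, 333, 333, 334, 334, 335]  (not all equal)
t=11: [331, 332, 332, 333, 332, 332, 331, 331]  (not all equal)
t=12: [334, 334, 333, 333, 333, 334, 334, 335]  (not all equal)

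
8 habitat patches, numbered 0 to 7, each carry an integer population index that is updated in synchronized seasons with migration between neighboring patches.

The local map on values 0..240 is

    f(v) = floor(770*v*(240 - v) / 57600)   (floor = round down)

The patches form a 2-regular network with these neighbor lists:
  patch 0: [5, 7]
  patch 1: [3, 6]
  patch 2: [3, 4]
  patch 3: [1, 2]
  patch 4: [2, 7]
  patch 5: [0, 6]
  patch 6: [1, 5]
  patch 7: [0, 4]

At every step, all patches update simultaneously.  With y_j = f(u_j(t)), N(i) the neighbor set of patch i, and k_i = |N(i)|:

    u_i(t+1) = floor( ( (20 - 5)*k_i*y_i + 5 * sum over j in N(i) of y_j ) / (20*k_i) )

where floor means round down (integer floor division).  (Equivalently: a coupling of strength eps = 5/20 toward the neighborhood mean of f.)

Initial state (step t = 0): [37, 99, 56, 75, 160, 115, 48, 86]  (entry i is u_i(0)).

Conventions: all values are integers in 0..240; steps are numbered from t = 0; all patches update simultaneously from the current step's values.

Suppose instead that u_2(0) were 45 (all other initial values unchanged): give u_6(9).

Simulating step by step:
t=0: [37, 99, 45, 75, 160, 115, 48, 86]
t=1: [121, 175, 129, 161, 165, 171, 139, 166]
t=2: [184, 158, 185, 170, 168, 165, 178, 167]
t=3: [143, 168, 142, 157, 158, 159, 152, 158]
t=4: [181, 164, 182, 173, 174, 174, 175, 174]
t=5: [144, 162, 144, 153, 151, 151, 153, 151]
t=6: [182, 170, 182, 176, 179, 179, 176, 179]
t=7: [142, 156, 142, 150, 144, 145, 150, 144]
t=8: [185, 176, 185, 180, 184, 183, 179, 184]
t=9: [136, 148, 137, 143, 136, 139, 144, 136]

Answer: u_6(9) = 144
Key observation: This trace re-runs the system from the modified initial state.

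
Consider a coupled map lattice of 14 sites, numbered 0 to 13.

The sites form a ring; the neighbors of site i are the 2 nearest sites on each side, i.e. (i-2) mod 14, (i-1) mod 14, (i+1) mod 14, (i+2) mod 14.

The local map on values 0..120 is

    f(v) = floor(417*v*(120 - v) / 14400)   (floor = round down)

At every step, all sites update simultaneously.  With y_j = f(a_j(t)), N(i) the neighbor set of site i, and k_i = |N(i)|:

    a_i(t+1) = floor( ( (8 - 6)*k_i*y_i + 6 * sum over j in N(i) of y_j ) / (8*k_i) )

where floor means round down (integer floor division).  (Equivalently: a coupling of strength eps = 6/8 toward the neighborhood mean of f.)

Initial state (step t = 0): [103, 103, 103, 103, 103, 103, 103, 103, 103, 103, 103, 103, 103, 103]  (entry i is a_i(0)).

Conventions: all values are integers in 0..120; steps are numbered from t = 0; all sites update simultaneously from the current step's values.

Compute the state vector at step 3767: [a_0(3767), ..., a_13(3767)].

Simulating step by step:
t=0: [103, 103, 103, 103, 103, 103, 103, 103, 103, 103, 103, 103, 103, 103]
t=1: [50, 50, 50, 50, 50, 50, 50, 50, 50, 50, 50, 50, 50, 50]
t=2: [101, 101, 101, 101, 101, 101, 101, 101, 101, 101, 101, 101, 101, 101]
t=3: [55, 55, 55, 55, 55, 55, 55, 55, 55, 55, 55, 55, 55, 55]
t=4: [103, 103, 103, 103, 103, 103, 103, 103, 103, 103, 103, 103, 103, 103]

Answer: [55, 55, 55, 55, 55, 55, 55, 55, 55, 55, 55, 55, 55, 55]
Key observation: The state at step 0, [103, 103, 103, 103, 103, 103, 103, 103, 103, 103, 103, 103, 103, 103], reappears at step 4: the system is in a cycle of period 4 from step 0 on.  Therefore the state at step 3767 equals the state at step 0 + ((3767 - 0) mod 4) = 3, which is [55, 55, 55, 55, 55, 55, 55, 55, 55, 55, 55, 55, 55, 55].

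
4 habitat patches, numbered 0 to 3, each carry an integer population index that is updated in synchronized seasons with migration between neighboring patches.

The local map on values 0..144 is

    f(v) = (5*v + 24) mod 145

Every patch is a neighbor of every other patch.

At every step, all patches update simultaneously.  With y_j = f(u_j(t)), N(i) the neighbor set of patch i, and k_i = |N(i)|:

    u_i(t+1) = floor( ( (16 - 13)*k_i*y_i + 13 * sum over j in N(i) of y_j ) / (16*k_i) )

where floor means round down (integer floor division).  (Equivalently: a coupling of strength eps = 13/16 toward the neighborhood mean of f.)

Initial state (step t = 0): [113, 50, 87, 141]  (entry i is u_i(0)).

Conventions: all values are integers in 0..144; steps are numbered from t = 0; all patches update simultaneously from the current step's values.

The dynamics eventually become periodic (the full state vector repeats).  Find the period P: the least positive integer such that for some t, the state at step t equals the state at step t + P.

Answer: 16
Key observation: The state at step 7, [70, 69, 70, 70], reappears at step 23 — and no state repeats earlier — so the cycle the system enters has period 16.

Derivation:
t=0: [113, 50, 87, 141]
t=1: [44, 34, 42, 44]
t=2: [82, 86, 83, 82]
t=3: [72, 82, 83, 72]
t=4: [83, 79, 90, 83]
t=5: [47, 36, 44, 47]
t=6: [95, 99, 96, 95]
t=7: [70, 69, 70, 70]
t=8: [82, 83, 82, 82]
t=9: [106, 117, 106, 106]
t=10: [94, 102, 94, 94]
t=11: [69, 66, 69, 69]
t=12: [74, 76, 74, 74]
t=13: [106, 105, 106, 106]
t=14: [117, 118, 117, 117]
t=15: [30, 29, 30, 30]
t=16: [27, 28, 27, 27]
t=17: [15, 14, 15, 15]
t=18: [97, 98, 97, 97]
t=19: [75, 74, 75, 75]
t=20: [107, 108, 107, 107]
t=21: [125, 124, 125, 125]
t=22: [67, 68, 67, 67]
t=23: [70, 69, 70, 70]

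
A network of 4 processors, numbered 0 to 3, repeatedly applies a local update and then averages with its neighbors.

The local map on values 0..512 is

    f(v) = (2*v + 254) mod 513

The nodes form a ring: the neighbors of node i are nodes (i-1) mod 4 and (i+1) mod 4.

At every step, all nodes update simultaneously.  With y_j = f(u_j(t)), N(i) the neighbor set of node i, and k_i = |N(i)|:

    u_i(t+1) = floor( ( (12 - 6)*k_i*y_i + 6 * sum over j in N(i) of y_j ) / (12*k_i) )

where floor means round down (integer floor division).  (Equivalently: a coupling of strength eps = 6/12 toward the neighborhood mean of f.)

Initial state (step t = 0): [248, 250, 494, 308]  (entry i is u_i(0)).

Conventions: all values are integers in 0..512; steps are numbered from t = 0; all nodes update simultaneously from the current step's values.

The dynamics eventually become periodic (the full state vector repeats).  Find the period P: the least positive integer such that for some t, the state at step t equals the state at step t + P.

Answer: 18
Key observation: The state at step 34, [369, 462, 357, 264], reappears at step 52 — and no state repeats earlier — so the cycle the system enters has period 18.

Derivation:
t=0: [248, 250, 494, 308]
t=1: [268, 233, 257, 291]
t=2: [271, 236, 260, 294]
t=3: [277, 242, 266, 300]
t=4: [289, 254, 278, 312]
t=5: [313, 278, 302, 336]
t=6: [361, 326, 350, 384]
t=7: [457, 422, 446, 480]
t=8: [136, 101, 125, 159]
t=9: [135, 357, 380, 158]
t=10: [133, 355, 378, 156]
t=11: [129, 351, 374, 152]
t=12: [378, 471, 366, 272]
t=13: [362, 327, 350, 385]
t=14: [459, 424, 447, 482]
t=15: [140, 105, 128, 163]
t=16: [143, 364, 387, 166]
t=17: [149, 241, 136, 43]
t=18: [160, 124, 147, 183]
t=19: [182, 275, 169, 77]
t=20: [227, 191, 214, 250]
t=21: [188, 152, 175, 211]
t=22: [110, 74, 97, 133]
t=23: [339, 431, 326, 234]
t=24: [284, 248, 271, 307]
t=25: [302, 266, 289, 325]
t=26: [338, 302, 325, 361]
t=27: [410, 374, 397, 433]
t=28: [169, 262, 156, 64]
t=29: [201, 165, 188, 224]
t=30: [136, 100, 123, 159]
t=31: [134, 355, 378, 157]
t=32: [131, 352, 375, 154]
t=33: [125, 346, 369, 148]
t=34: [369, 462, 357, 264]
t=35: [344, 309, 332, 368]
t=36: [423, 388, 411, 447]
t=37: [68, 33, 56, 92]
t=38: [384, 349, 372, 408]
t=39: [375, 468, 363, 270]
t=40: [356, 321, 344, 380]
t=41: [447, 412, 435, 471]
t=42: [116, 81, 104, 140]
t=43: [352, 445, 340, 247]
t=44: [310, 275, 298, 334]
t=45: [355, 320, 343, 379]
t=46: [445, 410, 433, 469]
t=47: [112, 77, 100, 136]
t=48: [344, 437, 332, 239]
t=49: [294, 259, 282, 318]
t=50: [323, 288, 311, 347]
t=51: [381, 346, 369, 405]
t=52: [369, 462, 357, 264]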